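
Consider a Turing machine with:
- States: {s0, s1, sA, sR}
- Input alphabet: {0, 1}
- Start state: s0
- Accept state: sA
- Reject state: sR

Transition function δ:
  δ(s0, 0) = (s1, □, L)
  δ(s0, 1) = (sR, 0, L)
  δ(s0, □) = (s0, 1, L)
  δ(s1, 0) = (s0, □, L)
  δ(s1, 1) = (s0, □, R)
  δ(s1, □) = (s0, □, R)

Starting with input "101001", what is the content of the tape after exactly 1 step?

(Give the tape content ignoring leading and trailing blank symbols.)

Execution trace:
Initial: [s0]101001
Step 1: δ(s0, 1) = (sR, 0, L) → [sR]□001001

The machine reaches the reject state sR and halts.

After 1 step, the tape (ignoring leading/trailing blanks) is: 001001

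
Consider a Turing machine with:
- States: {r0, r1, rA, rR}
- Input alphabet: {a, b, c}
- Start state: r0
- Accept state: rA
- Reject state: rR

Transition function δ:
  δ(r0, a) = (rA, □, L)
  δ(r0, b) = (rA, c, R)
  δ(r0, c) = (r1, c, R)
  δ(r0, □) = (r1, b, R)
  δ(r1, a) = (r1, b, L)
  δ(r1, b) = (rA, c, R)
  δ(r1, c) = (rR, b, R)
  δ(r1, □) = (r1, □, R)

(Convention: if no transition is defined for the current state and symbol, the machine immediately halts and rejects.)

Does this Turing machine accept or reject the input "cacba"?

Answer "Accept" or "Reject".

Execution trace:
Initial: [r0]cacba
Step 1: δ(r0, c) = (r1, c, R) → c[r1]acba
Step 2: δ(r1, a) = (r1, b, L) → [r1]cbcba
Step 3: δ(r1, c) = (rR, b, R) → b[rR]bcba

The machine reaches the reject state rR and halts.

Answer: Reject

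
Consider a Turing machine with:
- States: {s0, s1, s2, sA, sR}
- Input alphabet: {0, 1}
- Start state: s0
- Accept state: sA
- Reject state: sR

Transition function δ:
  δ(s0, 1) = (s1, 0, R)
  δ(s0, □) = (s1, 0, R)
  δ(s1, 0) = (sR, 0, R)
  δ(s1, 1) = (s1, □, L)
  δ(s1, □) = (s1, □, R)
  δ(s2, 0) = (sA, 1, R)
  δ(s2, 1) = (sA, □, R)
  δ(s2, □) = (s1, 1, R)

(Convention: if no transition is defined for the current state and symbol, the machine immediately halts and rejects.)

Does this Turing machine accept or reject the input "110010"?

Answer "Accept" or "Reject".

Execution trace:
Initial: [s0]110010
Step 1: δ(s0, 1) = (s1, 0, R) → 0[s1]10010
Step 2: δ(s1, 1) = (s1, □, L) → [s1]0□0010
Step 3: δ(s1, 0) = (sR, 0, R) → 0[sR]□0010

The machine reaches the reject state sR and halts.

Answer: Reject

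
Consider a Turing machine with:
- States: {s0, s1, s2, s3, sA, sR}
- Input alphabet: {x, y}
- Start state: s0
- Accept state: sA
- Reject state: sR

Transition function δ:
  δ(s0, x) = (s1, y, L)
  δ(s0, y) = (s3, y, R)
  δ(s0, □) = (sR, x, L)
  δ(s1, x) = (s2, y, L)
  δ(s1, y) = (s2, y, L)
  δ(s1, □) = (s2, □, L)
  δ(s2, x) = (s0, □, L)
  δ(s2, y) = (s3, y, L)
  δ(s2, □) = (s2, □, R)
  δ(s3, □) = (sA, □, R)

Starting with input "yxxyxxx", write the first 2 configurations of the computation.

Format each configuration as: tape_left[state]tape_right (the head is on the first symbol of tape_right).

Transitions applied:
Step 1: δ(s0, y) = (s3, y, R)

The first 2 configurations are:
[s0]yxxyxxx ⊢ y[s3]xxyxxx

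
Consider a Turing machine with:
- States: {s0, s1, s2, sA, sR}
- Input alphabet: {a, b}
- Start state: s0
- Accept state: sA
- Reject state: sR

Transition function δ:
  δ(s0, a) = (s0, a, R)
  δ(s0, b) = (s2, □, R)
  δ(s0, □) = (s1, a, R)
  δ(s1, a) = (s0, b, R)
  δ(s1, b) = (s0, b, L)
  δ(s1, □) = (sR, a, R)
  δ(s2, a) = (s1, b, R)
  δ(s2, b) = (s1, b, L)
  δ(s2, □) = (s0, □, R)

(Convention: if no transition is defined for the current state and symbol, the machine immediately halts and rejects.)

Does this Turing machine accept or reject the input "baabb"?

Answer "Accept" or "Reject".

Execution trace:
Initial: [s0]baabb
Step 1: δ(s0, b) = (s2, □, R) → □[s2]aabb
Step 2: δ(s2, a) = (s1, b, R) → □b[s1]abb
Step 3: δ(s1, a) = (s0, b, R) → □bb[s0]bb
Step 4: δ(s0, b) = (s2, □, R) → □bb□[s2]b
Step 5: δ(s2, b) = (s1, b, L) → □bb[s1]□b
Step 6: δ(s1, □) = (sR, a, R) → □bba[sR]b

The machine reaches the reject state sR and halts.

Answer: Reject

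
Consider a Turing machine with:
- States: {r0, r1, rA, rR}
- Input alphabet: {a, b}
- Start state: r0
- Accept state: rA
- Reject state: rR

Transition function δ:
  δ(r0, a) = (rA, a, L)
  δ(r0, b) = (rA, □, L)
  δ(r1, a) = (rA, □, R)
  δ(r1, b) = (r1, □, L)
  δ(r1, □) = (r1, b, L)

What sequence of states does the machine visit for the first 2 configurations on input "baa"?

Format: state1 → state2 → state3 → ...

Execution trace:
Initial: [r0]baa
Step 1: δ(r0, b) = (rA, □, L) → [rA]□□aa

The machine reaches the accept state rA and halts.

State sequence: r0 → rA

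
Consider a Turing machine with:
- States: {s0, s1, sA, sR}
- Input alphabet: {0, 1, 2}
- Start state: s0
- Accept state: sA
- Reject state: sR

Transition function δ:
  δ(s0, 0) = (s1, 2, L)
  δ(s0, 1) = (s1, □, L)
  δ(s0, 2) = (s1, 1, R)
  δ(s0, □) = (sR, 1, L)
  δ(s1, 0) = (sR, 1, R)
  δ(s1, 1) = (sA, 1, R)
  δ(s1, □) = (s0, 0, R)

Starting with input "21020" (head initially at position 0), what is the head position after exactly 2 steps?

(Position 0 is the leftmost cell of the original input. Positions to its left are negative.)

Execution trace (head position shown):
Step 0: [s0]21020  (head at position 0)
Step 1: move right → 1[s1]1020  (head at position 1)
Step 2: move right → 11[sA]020  (head at position 2)

After 2 steps, the head is at position 2.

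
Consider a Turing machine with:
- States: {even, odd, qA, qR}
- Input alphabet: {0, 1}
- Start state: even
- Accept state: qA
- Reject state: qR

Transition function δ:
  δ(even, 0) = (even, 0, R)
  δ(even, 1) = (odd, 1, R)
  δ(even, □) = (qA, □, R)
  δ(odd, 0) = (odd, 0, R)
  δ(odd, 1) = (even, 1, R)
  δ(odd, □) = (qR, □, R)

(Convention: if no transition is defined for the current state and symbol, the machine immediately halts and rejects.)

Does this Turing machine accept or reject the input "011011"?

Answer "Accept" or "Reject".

Execution trace:
Initial: [even]011011
Step 1: δ(even, 0) = (even, 0, R) → 0[even]11011
Step 2: δ(even, 1) = (odd, 1, R) → 01[odd]1011
Step 3: δ(odd, 1) = (even, 1, R) → 011[even]011
Step 4: δ(even, 0) = (even, 0, R) → 0110[even]11
Step 5: δ(even, 1) = (odd, 1, R) → 01101[odd]1
Step 6: δ(odd, 1) = (even, 1, R) → 011011[even]□
Step 7: δ(even, □) = (qA, □, R) → 011011□[qA]□

The machine reaches the accept state qA and halts.

Answer: Accept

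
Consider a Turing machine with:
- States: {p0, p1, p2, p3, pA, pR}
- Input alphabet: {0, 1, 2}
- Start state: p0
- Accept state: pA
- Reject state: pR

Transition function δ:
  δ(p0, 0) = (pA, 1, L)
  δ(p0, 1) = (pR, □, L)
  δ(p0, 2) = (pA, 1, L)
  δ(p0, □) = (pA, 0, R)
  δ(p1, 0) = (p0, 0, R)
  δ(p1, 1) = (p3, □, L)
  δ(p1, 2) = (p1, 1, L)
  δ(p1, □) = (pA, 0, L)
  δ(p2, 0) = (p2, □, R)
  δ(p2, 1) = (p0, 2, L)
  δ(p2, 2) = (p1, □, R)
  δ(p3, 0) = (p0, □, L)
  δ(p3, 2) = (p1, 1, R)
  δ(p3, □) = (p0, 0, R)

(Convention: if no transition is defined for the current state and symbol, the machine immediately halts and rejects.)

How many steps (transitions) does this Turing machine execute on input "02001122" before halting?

Execution trace:
Initial: [p0]02001122
Step 1: δ(p0, 0) = (pA, 1, L) → [pA]□12001122

The machine reaches the accept state pA and halts.

The machine executed 1 step before halting.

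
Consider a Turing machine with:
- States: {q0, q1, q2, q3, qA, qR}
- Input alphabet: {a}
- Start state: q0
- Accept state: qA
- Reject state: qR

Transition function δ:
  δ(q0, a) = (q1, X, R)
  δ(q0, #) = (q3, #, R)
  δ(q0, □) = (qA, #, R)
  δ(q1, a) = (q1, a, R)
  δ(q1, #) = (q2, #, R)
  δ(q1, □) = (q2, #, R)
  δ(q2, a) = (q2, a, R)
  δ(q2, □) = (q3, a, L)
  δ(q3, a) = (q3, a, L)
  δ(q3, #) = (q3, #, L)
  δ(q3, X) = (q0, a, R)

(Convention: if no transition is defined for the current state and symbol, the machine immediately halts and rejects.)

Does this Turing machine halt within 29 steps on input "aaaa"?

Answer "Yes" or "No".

Execution trace:
Initial: [q0]aaaa
Step 1: δ(q0, a) = (q1, X, R) → X[q1]aaa
Step 2: δ(q1, a) = (q1, a, R) → Xa[q1]aa
Step 3: δ(q1, a) = (q1, a, R) → Xaa[q1]a
Step 4: δ(q1, a) = (q1, a, R) → Xaaa[q1]□
Step 5: δ(q1, □) = (q2, #, R) → Xaaa#[q2]□
Step 6: δ(q2, □) = (q3, a, L) → Xaaa[q3]#a
Step 7: δ(q3, #) = (q3, #, L) → Xaa[q3]a#a
Step 8: δ(q3, a) = (q3, a, L) → Xa[q3]aa#a
Step 9: δ(q3, a) = (q3, a, L) → X[q3]aaa#a
Step 10: δ(q3, a) = (q3, a, L) → [q3]Xaaa#a
Step 11: δ(q3, X) = (q0, a, R) → a[q0]aaa#a
Step 12: δ(q0, a) = (q1, X, R) → aX[q1]aa#a
Step 13: δ(q1, a) = (q1, a, R) → aXa[q1]a#a
Step 14: δ(q1, a) = (q1, a, R) → aXaa[q1]#a
Step 15: δ(q1, #) = (q2, #, R) → aXaa#[q2]a
Step 16: δ(q2, a) = (q2, a, R) → aXaa#a[q2]□
Step 17: δ(q2, □) = (q3, a, L) → aXaa#[q3]aa
Step 18: δ(q3, a) = (q3, a, L) → aXaa[q3]#aa
Step 19: δ(q3, #) = (q3, #, L) → aXa[q3]a#aa
Step 20: δ(q3, a) = (q3, a, L) → aX[q3]aa#aa
Step 21: δ(q3, a) = (q3, a, L) → a[q3]Xaa#aa
Step 22: δ(q3, X) = (q0, a, R) → aa[q0]aa#aa
Step 23: δ(q0, a) = (q1, X, R) → aaX[q1]a#aa
Step 24: δ(q1, a) = (q1, a, R) → aaXa[q1]#aa
Step 25: δ(q1, #) = (q2, #, R) → aaXa#[q2]aa
Step 26: δ(q2, a) = (q2, a, R) → aaXa#a[q2]a
Step 27: δ(q2, a) = (q2, a, R) → aaXa#aa[q2]□
Step 28: δ(q2, □) = (q3, a, L) → aaXa#a[q3]aa
Step 29: δ(q3, a) = (q3, a, L) → aaXa#[q3]aaa

The machine has not reached a halting state after 29 steps.
The machine did not halt within the 29-step bound.

Answer: No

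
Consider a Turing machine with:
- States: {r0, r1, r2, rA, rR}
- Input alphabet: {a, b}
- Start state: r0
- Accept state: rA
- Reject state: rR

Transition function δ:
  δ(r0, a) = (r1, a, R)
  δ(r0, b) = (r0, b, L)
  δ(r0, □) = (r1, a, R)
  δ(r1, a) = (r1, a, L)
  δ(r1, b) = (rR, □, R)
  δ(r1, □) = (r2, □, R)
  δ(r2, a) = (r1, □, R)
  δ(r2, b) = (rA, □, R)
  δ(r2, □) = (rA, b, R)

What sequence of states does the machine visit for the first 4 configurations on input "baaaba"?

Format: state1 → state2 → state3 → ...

Execution trace:
Initial: [r0]baaaba
Step 1: δ(r0, b) = (r0, b, L) → [r0]□baaaba
Step 2: δ(r0, □) = (r1, a, R) → a[r1]baaaba
Step 3: δ(r1, b) = (rR, □, R) → a□[rR]aaaba

The machine reaches the reject state rR and halts.

State sequence: r0 → r0 → r1 → rR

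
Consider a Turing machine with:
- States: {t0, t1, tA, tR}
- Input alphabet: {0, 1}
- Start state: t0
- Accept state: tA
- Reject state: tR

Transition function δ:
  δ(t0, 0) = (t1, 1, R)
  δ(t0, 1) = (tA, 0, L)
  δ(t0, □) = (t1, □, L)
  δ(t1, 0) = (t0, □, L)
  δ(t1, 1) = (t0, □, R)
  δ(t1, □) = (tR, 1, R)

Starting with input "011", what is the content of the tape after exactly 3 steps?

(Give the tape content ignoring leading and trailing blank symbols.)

Execution trace:
Initial: [t0]011
Step 1: δ(t0, 0) = (t1, 1, R) → 1[t1]11
Step 2: δ(t1, 1) = (t0, □, R) → 1□[t0]1
Step 3: δ(t0, 1) = (tA, 0, L) → 1[tA]□0

The machine reaches the accept state tA and halts.

After 3 steps, the tape (ignoring leading/trailing blanks) is: 1□0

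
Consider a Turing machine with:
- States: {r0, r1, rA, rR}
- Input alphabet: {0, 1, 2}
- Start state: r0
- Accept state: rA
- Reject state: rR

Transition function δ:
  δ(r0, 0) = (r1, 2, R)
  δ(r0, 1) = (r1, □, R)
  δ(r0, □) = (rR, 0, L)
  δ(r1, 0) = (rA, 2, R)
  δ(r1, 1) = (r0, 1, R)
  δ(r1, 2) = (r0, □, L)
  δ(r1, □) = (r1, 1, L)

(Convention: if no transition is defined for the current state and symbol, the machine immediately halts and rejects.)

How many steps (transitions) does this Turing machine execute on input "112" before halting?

Execution trace:
Initial: [r0]112
Step 1: δ(r0, 1) = (r1, □, R) → □[r1]12
Step 2: δ(r1, 1) = (r0, 1, R) → □1[r0]2

No transition is defined for δ(r0, 2). By convention the machine halts and rejects.

The machine executed 2 steps before halting.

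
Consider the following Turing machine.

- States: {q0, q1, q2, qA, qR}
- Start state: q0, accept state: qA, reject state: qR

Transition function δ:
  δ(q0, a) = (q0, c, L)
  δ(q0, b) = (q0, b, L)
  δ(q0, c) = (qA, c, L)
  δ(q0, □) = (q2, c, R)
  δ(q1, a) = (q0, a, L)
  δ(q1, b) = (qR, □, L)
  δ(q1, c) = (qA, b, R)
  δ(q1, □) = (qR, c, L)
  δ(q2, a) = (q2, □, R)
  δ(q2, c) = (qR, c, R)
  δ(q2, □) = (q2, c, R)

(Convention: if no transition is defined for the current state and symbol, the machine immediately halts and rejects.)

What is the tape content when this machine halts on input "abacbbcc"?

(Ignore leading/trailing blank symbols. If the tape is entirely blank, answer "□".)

Execution trace:
Initial: [q0]abacbbcc
Step 1: δ(q0, a) = (q0, c, L) → [q0]□cbacbbcc
Step 2: δ(q0, □) = (q2, c, R) → c[q2]cbacbbcc
Step 3: δ(q2, c) = (qR, c, R) → cc[qR]bacbbcc

The machine reaches the reject state qR and halts.

Final tape (ignoring leading/trailing blanks): ccbacbbcc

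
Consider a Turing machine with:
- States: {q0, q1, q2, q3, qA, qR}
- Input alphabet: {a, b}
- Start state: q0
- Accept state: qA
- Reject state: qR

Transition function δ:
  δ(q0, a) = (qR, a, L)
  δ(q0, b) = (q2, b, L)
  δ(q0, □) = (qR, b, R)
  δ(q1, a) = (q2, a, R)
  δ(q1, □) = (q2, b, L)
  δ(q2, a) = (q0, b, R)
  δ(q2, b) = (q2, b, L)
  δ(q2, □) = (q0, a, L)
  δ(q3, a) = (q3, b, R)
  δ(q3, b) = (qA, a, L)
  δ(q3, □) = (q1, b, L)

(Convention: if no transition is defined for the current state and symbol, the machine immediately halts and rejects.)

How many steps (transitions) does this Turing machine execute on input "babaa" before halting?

Execution trace:
Initial: [q0]babaa
Step 1: δ(q0, b) = (q2, b, L) → [q2]□babaa
Step 2: δ(q2, □) = (q0, a, L) → [q0]□ababaa
Step 3: δ(q0, □) = (qR, b, R) → b[qR]ababaa

The machine reaches the reject state qR and halts.

The machine executed 3 steps before halting.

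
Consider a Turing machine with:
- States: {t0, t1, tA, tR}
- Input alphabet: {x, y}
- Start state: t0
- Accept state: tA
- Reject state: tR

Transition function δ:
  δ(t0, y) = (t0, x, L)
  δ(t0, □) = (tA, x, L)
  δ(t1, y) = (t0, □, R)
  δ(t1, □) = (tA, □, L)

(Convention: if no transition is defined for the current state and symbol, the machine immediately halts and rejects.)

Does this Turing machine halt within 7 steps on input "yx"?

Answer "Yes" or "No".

Execution trace:
Initial: [t0]yx
Step 1: δ(t0, y) = (t0, x, L) → [t0]□xx
Step 2: δ(t0, □) = (tA, x, L) → [tA]□xxx

The machine reaches the accept state tA and halts.
The machine halted after 2 steps (within the 7-step bound).

Answer: Yes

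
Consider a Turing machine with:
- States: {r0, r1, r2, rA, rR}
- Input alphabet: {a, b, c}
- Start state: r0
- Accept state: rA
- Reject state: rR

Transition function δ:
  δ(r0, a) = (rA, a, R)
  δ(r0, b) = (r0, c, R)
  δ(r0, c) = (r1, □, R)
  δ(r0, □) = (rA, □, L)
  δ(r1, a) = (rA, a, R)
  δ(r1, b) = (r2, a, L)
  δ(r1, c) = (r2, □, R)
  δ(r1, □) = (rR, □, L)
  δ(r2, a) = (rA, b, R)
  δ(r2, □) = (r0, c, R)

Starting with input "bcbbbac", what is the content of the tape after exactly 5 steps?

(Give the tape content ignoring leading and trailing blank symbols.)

Execution trace:
Initial: [r0]bcbbbac
Step 1: δ(r0, b) = (r0, c, R) → c[r0]cbbbac
Step 2: δ(r0, c) = (r1, □, R) → c□[r1]bbbac
Step 3: δ(r1, b) = (r2, a, L) → c[r2]□abbac
Step 4: δ(r2, □) = (r0, c, R) → cc[r0]abbac
Step 5: δ(r0, a) = (rA, a, R) → cca[rA]bbac

The machine reaches the accept state rA and halts.

After 5 steps, the tape (ignoring leading/trailing blanks) is: ccabbac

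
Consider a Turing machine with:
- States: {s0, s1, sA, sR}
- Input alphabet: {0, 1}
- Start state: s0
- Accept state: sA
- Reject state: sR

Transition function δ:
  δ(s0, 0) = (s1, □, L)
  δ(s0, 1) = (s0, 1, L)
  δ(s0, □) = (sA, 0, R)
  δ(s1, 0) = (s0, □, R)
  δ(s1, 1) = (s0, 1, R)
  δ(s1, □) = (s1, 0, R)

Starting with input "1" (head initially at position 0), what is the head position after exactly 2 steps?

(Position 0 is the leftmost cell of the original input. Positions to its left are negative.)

Execution trace (head position shown):
Step 0: [s0]1  (head at position 0)
Step 1: move left → [s0]□1  (head at position -1)
Step 2: move right → 0[sA]1  (head at position 0)

After 2 steps, the head is at position 0.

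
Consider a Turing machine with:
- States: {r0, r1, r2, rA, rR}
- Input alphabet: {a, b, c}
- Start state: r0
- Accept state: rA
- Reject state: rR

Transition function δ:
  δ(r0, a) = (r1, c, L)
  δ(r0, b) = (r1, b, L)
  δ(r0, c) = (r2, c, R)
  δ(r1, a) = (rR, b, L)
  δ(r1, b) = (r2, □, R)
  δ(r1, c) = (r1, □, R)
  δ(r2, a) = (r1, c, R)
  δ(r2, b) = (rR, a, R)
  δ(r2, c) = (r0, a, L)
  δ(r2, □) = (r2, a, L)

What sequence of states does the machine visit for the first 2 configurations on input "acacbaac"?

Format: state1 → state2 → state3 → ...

Execution trace:
Initial: [r0]acacbaac
Step 1: δ(r0, a) = (r1, c, L) → [r1]□ccacbaac

No transition is defined for δ(r1, □). By convention the machine halts and rejects.

State sequence: r0 → r1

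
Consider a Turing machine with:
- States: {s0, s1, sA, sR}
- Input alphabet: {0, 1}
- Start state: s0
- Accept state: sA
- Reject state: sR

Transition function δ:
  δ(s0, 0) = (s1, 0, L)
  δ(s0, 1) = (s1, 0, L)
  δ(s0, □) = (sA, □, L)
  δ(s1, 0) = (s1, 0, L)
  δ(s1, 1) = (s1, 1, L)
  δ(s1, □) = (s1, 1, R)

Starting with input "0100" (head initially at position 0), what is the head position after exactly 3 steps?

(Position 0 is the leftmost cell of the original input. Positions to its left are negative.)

Execution trace (head position shown):
Step 0: [s0]0100  (head at position 0)
Step 1: move left → [s1]□0100  (head at position -1)
Step 2: move right → 1[s1]0100  (head at position 0)
Step 3: move left → [s1]10100  (head at position -1)

After 3 steps, the head is at position -1.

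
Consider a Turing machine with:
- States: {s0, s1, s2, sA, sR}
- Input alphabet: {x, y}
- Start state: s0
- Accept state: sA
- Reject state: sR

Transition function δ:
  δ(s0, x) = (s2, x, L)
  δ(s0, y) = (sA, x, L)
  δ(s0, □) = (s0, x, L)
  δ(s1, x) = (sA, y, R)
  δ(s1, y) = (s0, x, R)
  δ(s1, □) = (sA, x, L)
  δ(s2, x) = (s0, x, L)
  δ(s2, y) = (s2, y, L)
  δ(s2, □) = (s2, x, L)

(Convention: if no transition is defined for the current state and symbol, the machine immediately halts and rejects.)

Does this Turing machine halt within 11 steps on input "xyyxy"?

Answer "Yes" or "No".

Execution trace:
Initial: [s0]xyyxy
Step 1: δ(s0, x) = (s2, x, L) → [s2]□xyyxy
Step 2: δ(s2, □) = (s2, x, L) → [s2]□xxyyxy
Step 3: δ(s2, □) = (s2, x, L) → [s2]□xxxyyxy
Step 4: δ(s2, □) = (s2, x, L) → [s2]□xxxxyyxy
Step 5: δ(s2, □) = (s2, x, L) → [s2]□xxxxxyyxy
Step 6: δ(s2, □) = (s2, x, L) → [s2]□xxxxxxyyxy
Step 7: δ(s2, □) = (s2, x, L) → [s2]□xxxxxxxyyxy
Step 8: δ(s2, □) = (s2, x, L) → [s2]□xxxxxxxxyyxy
Step 9: δ(s2, □) = (s2, x, L) → [s2]□xxxxxxxxxyyxy
Step 10: δ(s2, □) = (s2, x, L) → [s2]□xxxxxxxxxxyyxy
Step 11: δ(s2, □) = (s2, x, L) → [s2]□xxxxxxxxxxxyyxy

The machine has not reached a halting state after 11 steps.
The machine did not halt within the 11-step bound.

Answer: No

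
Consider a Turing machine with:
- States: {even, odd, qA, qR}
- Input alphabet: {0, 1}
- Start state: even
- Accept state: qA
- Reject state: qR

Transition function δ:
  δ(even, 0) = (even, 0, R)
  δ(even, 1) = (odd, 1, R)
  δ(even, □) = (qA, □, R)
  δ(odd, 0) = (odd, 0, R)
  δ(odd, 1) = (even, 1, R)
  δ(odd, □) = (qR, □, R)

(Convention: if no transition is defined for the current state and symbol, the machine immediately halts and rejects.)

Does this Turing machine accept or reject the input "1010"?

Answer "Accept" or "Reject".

Execution trace:
Initial: [even]1010
Step 1: δ(even, 1) = (odd, 1, R) → 1[odd]010
Step 2: δ(odd, 0) = (odd, 0, R) → 10[odd]10
Step 3: δ(odd, 1) = (even, 1, R) → 101[even]0
Step 4: δ(even, 0) = (even, 0, R) → 1010[even]□
Step 5: δ(even, □) = (qA, □, R) → 1010□[qA]□

The machine reaches the accept state qA and halts.

Answer: Accept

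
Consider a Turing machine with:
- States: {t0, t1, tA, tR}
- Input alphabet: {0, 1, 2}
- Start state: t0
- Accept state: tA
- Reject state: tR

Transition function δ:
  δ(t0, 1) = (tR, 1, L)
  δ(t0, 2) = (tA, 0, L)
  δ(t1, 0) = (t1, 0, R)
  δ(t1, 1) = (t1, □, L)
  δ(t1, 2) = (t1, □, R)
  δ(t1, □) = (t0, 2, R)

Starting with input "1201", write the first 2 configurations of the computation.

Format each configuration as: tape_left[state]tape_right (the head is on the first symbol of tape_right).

Transitions applied:
Step 1: δ(t0, 1) = (tR, 1, L)

The first 2 configurations are:
[t0]1201 ⊢ [tR]□1201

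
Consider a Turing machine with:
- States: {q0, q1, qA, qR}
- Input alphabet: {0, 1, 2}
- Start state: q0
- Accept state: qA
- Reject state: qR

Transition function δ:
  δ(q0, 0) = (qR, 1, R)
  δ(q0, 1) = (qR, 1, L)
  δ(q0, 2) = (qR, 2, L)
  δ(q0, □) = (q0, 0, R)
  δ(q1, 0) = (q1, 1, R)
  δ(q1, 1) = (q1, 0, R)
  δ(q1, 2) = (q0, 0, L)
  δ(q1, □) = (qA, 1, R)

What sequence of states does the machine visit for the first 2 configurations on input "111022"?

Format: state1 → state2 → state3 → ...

Execution trace:
Initial: [q0]111022
Step 1: δ(q0, 1) = (qR, 1, L) → [qR]□111022

The machine reaches the reject state qR and halts.

State sequence: q0 → qR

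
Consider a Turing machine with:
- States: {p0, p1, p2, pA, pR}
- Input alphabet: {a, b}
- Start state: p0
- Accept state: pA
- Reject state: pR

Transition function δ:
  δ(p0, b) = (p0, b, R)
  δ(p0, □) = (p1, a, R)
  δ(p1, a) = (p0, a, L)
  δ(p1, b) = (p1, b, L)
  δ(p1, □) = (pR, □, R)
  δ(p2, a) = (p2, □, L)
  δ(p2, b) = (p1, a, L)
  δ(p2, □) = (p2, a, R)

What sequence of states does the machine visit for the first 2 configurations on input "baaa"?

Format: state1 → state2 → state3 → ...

Execution trace:
Initial: [p0]baaa
Step 1: δ(p0, b) = (p0, b, R) → b[p0]aaa

No transition is defined for δ(p0, a). By convention the machine halts and rejects.

State sequence: p0 → p0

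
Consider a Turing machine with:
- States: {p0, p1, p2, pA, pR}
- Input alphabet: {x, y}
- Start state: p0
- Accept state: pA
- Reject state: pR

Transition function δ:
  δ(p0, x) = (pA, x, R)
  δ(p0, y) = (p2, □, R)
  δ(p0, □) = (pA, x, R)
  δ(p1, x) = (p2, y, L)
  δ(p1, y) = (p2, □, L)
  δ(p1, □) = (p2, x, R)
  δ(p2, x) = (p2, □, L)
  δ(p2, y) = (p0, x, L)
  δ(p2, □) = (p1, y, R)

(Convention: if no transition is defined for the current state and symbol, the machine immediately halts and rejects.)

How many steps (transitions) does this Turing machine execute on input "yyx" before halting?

Execution trace:
Initial: [p0]yyx
Step 1: δ(p0, y) = (p2, □, R) → □[p2]yx
Step 2: δ(p2, y) = (p0, x, L) → [p0]□xx
Step 3: δ(p0, □) = (pA, x, R) → x[pA]xx

The machine reaches the accept state pA and halts.

The machine executed 3 steps before halting.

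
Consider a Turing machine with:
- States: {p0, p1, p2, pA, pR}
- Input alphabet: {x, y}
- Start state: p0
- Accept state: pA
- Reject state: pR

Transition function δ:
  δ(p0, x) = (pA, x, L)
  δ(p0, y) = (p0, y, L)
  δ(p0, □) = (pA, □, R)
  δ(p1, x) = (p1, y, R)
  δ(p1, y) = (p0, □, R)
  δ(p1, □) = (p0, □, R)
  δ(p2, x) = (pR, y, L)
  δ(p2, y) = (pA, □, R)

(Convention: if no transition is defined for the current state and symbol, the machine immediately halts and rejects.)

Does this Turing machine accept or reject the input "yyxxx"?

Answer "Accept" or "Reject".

Execution trace:
Initial: [p0]yyxxx
Step 1: δ(p0, y) = (p0, y, L) → [p0]□yyxxx
Step 2: δ(p0, □) = (pA, □, R) → □[pA]yyxxx

The machine reaches the accept state pA and halts.

Answer: Accept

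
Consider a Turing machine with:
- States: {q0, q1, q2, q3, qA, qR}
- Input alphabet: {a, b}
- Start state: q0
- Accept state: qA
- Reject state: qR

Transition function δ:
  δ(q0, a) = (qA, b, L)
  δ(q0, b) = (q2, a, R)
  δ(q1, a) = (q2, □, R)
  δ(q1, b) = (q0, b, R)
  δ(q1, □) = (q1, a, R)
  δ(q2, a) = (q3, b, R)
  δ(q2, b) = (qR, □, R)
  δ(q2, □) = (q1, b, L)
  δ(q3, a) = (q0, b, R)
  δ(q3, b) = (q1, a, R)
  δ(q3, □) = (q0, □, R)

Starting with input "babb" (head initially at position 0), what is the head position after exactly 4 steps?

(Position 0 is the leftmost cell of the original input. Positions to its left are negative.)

Execution trace (head position shown):
Step 0: [q0]babb  (head at position 0)
Step 1: move right → a[q2]abb  (head at position 1)
Step 2: move right → ab[q3]bb  (head at position 2)
Step 3: move right → aba[q1]b  (head at position 3)
Step 4: move right → abab[q0]□  (head at position 4)

After 4 steps, the head is at position 4.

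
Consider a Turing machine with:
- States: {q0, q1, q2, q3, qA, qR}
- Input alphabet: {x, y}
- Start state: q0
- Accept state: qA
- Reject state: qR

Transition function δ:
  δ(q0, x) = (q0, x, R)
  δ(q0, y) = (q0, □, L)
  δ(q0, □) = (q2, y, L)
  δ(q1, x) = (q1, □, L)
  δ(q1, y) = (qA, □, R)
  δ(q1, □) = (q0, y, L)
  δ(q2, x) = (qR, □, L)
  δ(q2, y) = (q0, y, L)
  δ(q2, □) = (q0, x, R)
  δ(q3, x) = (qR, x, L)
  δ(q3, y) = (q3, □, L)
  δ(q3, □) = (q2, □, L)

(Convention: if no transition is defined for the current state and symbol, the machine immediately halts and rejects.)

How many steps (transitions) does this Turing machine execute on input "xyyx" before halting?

Execution trace:
Initial: [q0]xyyx
Step 1: δ(q0, x) = (q0, x, R) → x[q0]yyx
Step 2: δ(q0, y) = (q0, □, L) → [q0]x□yx
Step 3: δ(q0, x) = (q0, x, R) → x[q0]□yx
Step 4: δ(q0, □) = (q2, y, L) → [q2]xyyx
Step 5: δ(q2, x) = (qR, □, L) → [qR]□□yyx

The machine reaches the reject state qR and halts.

The machine executed 5 steps before halting.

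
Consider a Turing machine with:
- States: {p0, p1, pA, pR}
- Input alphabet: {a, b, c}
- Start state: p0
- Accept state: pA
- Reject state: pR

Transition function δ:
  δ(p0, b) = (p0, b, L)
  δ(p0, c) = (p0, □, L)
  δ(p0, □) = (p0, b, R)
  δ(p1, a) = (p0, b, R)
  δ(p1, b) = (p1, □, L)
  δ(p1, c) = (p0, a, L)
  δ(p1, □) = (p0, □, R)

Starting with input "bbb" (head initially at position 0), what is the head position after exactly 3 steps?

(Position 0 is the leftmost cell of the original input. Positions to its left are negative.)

Execution trace (head position shown):
Step 0: [p0]bbb  (head at position 0)
Step 1: move left → [p0]□bbb  (head at position -1)
Step 2: move right → b[p0]bbb  (head at position 0)
Step 3: move left → [p0]bbbb  (head at position -1)

After 3 steps, the head is at position -1.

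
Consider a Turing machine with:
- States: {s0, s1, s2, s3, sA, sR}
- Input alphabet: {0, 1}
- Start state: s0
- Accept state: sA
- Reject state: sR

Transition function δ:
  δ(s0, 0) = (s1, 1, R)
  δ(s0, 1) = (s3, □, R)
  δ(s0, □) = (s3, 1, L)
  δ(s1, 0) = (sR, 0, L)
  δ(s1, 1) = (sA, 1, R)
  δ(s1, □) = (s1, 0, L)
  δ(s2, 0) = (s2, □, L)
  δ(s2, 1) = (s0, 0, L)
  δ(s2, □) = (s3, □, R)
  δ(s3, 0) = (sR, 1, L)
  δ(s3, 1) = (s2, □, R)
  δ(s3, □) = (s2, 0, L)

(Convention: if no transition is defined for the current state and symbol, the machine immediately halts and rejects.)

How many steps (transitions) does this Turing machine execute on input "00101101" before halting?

Execution trace:
Initial: [s0]00101101
Step 1: δ(s0, 0) = (s1, 1, R) → 1[s1]0101101
Step 2: δ(s1, 0) = (sR, 0, L) → [sR]10101101

The machine reaches the reject state sR and halts.

The machine executed 2 steps before halting.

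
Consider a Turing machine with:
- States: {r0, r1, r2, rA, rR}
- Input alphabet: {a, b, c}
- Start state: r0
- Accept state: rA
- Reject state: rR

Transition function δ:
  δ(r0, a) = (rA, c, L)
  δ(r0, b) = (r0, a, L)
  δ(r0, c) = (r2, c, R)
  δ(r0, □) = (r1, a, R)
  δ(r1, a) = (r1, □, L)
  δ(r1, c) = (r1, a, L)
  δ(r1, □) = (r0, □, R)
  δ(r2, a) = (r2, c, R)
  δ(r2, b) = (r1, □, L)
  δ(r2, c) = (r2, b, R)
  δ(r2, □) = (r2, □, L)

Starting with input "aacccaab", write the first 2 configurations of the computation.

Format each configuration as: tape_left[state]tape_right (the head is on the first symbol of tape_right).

Transitions applied:
Step 1: δ(r0, a) = (rA, c, L)

The first 2 configurations are:
[r0]aacccaab ⊢ [rA]□cacccaab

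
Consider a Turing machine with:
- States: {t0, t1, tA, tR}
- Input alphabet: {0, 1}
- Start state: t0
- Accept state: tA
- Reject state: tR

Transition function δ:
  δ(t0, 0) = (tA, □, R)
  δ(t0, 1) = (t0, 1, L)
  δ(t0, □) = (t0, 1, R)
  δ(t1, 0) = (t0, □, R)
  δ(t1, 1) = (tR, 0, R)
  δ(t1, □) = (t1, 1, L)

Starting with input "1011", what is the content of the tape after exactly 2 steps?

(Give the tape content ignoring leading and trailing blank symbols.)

Execution trace:
Initial: [t0]1011
Step 1: δ(t0, 1) = (t0, 1, L) → [t0]□1011
Step 2: δ(t0, □) = (t0, 1, R) → 1[t0]1011

After 2 steps, the tape (ignoring leading/trailing blanks) is: 11011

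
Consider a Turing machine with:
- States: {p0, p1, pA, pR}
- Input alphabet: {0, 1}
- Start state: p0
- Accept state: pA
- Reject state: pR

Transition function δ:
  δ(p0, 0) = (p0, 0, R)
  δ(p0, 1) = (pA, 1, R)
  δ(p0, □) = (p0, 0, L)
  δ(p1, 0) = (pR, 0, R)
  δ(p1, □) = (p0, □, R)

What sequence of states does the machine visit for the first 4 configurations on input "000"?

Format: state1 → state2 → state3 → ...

Execution trace:
Initial: [p0]000
Step 1: δ(p0, 0) = (p0, 0, R) → 0[p0]00
Step 2: δ(p0, 0) = (p0, 0, R) → 00[p0]0
Step 3: δ(p0, 0) = (p0, 0, R) → 000[p0]□

State sequence: p0 → p0 → p0 → p0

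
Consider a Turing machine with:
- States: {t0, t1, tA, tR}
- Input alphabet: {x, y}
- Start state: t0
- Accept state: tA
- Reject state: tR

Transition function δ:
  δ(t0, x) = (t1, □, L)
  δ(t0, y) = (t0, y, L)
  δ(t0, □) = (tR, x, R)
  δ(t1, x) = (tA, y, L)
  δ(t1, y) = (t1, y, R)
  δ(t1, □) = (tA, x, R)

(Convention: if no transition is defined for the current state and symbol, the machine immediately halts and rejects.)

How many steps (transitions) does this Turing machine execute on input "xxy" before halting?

Execution trace:
Initial: [t0]xxy
Step 1: δ(t0, x) = (t1, □, L) → [t1]□□xy
Step 2: δ(t1, □) = (tA, x, R) → x[tA]□xy

The machine reaches the accept state tA and halts.

The machine executed 2 steps before halting.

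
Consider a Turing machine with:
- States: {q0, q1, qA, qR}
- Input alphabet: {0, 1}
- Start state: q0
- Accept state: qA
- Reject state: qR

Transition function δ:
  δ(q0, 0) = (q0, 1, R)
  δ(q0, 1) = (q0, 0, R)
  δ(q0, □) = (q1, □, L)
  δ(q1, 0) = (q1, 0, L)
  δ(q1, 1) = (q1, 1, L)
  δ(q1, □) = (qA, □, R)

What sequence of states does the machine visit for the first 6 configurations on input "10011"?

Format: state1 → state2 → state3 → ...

Execution trace:
Initial: [q0]10011
Step 1: δ(q0, 1) = (q0, 0, R) → 0[q0]0011
Step 2: δ(q0, 0) = (q0, 1, R) → 01[q0]011
Step 3: δ(q0, 0) = (q0, 1, R) → 011[q0]11
Step 4: δ(q0, 1) = (q0, 0, R) → 0110[q0]1
Step 5: δ(q0, 1) = (q0, 0, R) → 01100[q0]□

State sequence: q0 → q0 → q0 → q0 → q0 → q0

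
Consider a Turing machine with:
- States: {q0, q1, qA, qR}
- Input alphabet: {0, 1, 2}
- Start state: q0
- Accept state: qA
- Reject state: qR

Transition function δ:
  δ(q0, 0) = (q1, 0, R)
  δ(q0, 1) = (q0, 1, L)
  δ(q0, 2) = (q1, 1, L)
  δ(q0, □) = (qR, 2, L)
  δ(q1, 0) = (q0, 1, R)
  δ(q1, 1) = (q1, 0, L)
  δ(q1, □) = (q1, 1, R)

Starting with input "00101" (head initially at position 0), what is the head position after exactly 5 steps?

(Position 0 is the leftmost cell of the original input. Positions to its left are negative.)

Execution trace (head position shown):
Step 0: [q0]00101  (head at position 0)
Step 1: move right → 0[q1]0101  (head at position 1)
Step 2: move right → 01[q0]101  (head at position 2)
Step 3: move left → 0[q0]1101  (head at position 1)
Step 4: move left → [q0]01101  (head at position 0)
Step 5: move right → 0[q1]1101  (head at position 1)

After 5 steps, the head is at position 1.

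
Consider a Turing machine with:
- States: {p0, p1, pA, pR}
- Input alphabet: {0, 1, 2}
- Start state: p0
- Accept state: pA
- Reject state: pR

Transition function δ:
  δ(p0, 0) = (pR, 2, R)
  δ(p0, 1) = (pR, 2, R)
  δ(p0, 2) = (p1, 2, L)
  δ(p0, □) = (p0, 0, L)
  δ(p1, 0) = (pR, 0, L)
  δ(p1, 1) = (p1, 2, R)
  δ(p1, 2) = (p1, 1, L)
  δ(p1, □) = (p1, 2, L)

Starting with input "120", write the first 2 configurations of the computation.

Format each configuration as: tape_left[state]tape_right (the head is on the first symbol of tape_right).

Transitions applied:
Step 1: δ(p0, 1) = (pR, 2, R)

The first 2 configurations are:
[p0]120 ⊢ 2[pR]20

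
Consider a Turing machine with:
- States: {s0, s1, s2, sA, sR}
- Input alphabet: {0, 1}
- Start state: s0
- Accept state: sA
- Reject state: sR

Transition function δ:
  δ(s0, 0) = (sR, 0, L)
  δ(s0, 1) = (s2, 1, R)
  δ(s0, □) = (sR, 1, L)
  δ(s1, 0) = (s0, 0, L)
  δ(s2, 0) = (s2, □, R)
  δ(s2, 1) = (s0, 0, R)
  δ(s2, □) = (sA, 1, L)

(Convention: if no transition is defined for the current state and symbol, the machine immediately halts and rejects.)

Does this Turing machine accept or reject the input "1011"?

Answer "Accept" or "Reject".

Execution trace:
Initial: [s0]1011
Step 1: δ(s0, 1) = (s2, 1, R) → 1[s2]011
Step 2: δ(s2, 0) = (s2, □, R) → 1□[s2]11
Step 3: δ(s2, 1) = (s0, 0, R) → 1□0[s0]1
Step 4: δ(s0, 1) = (s2, 1, R) → 1□01[s2]□
Step 5: δ(s2, □) = (sA, 1, L) → 1□0[sA]11

The machine reaches the accept state sA and halts.

Answer: Accept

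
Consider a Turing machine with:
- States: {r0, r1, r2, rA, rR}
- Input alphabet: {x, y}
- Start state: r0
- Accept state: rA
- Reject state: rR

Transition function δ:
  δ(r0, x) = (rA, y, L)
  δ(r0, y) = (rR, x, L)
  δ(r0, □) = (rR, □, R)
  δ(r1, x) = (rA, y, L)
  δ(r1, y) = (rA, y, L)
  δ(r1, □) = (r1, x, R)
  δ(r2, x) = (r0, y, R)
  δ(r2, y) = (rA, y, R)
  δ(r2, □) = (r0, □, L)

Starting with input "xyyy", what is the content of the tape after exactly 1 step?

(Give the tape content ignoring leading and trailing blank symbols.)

Execution trace:
Initial: [r0]xyyy
Step 1: δ(r0, x) = (rA, y, L) → [rA]□yyyy

The machine reaches the accept state rA and halts.

After 1 step, the tape (ignoring leading/trailing blanks) is: yyyy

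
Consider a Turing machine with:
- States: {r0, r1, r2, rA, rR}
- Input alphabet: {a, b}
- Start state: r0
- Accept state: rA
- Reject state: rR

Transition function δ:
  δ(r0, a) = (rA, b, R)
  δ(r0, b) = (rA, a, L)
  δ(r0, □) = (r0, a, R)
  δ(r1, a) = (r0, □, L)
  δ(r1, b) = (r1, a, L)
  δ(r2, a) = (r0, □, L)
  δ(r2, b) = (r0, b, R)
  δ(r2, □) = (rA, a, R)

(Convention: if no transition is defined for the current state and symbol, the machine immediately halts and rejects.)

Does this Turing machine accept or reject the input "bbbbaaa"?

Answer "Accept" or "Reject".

Execution trace:
Initial: [r0]bbbbaaa
Step 1: δ(r0, b) = (rA, a, L) → [rA]□abbbaaa

The machine reaches the accept state rA and halts.

Answer: Accept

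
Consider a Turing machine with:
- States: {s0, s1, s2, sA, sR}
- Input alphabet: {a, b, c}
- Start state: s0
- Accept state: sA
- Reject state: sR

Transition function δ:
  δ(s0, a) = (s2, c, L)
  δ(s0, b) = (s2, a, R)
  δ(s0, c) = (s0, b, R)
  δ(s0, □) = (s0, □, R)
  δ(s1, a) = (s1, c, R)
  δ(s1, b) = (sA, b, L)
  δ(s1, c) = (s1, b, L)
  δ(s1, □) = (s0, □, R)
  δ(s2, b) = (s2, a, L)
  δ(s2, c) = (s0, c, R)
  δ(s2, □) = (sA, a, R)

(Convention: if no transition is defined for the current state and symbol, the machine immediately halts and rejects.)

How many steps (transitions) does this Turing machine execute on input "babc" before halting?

Execution trace:
Initial: [s0]babc
Step 1: δ(s0, b) = (s2, a, R) → a[s2]abc

No transition is defined for δ(s2, a). By convention the machine halts and rejects.

The machine executed 1 step before halting.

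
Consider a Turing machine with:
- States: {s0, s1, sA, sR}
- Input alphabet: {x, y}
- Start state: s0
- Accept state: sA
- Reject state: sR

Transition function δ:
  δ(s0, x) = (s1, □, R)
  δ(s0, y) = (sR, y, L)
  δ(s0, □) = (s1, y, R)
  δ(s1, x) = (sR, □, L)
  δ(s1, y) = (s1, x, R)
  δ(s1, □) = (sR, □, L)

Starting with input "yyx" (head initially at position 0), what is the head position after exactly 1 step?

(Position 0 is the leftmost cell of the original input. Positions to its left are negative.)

Execution trace (head position shown):
Step 0: [s0]yyx  (head at position 0)
Step 1: move left → [sR]□yyx  (head at position -1)

After 1 step, the head is at position -1.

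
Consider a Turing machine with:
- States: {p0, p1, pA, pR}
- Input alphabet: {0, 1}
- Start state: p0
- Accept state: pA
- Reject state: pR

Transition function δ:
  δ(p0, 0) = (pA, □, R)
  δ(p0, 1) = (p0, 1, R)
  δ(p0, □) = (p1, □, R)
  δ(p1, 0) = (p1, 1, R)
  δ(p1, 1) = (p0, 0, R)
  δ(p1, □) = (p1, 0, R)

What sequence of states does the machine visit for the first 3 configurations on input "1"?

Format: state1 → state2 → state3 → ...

Execution trace:
Initial: [p0]1
Step 1: δ(p0, 1) = (p0, 1, R) → 1[p0]□
Step 2: δ(p0, □) = (p1, □, R) → 1□[p1]□

State sequence: p0 → p0 → p1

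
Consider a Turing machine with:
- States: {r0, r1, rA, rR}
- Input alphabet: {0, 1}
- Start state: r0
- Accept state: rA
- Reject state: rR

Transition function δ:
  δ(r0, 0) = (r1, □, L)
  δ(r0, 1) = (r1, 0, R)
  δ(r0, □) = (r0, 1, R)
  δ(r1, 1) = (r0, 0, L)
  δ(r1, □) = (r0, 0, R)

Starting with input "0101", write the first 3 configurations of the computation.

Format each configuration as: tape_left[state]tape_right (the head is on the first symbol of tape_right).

Transitions applied:
Step 1: δ(r0, 0) = (r1, □, L)
Step 2: δ(r1, □) = (r0, 0, R)

The first 3 configurations are:
[r0]0101 ⊢ [r1]□□101 ⊢ 0[r0]□101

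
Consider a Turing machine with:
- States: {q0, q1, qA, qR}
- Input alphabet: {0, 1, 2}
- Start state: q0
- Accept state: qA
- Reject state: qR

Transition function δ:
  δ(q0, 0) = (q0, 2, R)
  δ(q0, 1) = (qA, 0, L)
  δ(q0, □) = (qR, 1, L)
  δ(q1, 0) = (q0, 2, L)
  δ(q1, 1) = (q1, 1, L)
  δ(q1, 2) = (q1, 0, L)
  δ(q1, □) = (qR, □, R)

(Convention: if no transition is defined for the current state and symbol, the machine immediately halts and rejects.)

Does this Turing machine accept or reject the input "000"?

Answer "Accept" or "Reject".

Execution trace:
Initial: [q0]000
Step 1: δ(q0, 0) = (q0, 2, R) → 2[q0]00
Step 2: δ(q0, 0) = (q0, 2, R) → 22[q0]0
Step 3: δ(q0, 0) = (q0, 2, R) → 222[q0]□
Step 4: δ(q0, □) = (qR, 1, L) → 22[qR]21

The machine reaches the reject state qR and halts.

Answer: Reject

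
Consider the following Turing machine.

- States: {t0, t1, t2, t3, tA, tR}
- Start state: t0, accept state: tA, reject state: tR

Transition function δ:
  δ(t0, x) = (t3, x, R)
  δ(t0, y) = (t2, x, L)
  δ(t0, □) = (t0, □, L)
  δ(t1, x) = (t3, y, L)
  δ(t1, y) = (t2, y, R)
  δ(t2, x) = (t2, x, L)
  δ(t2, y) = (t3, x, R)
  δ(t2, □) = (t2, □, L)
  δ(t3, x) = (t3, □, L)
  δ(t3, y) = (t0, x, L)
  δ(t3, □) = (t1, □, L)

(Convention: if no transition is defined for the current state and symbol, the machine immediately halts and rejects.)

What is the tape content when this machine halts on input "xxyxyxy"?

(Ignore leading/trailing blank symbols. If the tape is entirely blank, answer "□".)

Execution trace:
Initial: [t0]xxyxyxy
Step 1: δ(t0, x) = (t3, x, R) → x[t3]xyxyxy
Step 2: δ(t3, x) = (t3, □, L) → [t3]x□yxyxy
Step 3: δ(t3, x) = (t3, □, L) → [t3]□□□yxyxy
Step 4: δ(t3, □) = (t1, □, L) → [t1]□□□□yxyxy

No transition is defined for δ(t1, □). By convention the machine halts and rejects.

Final tape (ignoring leading/trailing blanks): yxyxy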